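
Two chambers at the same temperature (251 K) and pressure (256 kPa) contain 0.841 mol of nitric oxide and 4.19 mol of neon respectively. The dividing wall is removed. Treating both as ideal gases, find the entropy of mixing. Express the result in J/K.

Mole fractions: x_A = 0.841/5.03 = 0.167, x_B = 0.833.
ΔS_mix = −R(n_A ln x_A + n_B ln x_B) = −8.314 × (0.841 ln 0.167 + 4.19 ln 0.833) = 18.9 J/K.

ΔS_mix = 18.9 J/K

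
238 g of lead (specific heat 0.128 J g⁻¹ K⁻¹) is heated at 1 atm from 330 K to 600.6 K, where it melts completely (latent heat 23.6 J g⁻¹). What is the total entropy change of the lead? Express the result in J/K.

ΔS = 27.6 J/K

Warming step: ΔS₁ = m c ln(T_tr/T_i) = 238 × 0.128 × ln(600.6/330) = 18.24 J/K.
Phase change: ΔS₂ = +mL/T_tr = 238 × 23.6 / 600.6 = 9.352 J/K.
ΔS_total = (18.24) + (9.352) = 27.6 J/K.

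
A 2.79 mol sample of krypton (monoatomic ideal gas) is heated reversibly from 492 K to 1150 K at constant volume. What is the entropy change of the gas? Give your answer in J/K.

At constant volume, ΔS = nC_V ln(T₂/T₁) with C_V = 3R/2 = 12.47 J mol⁻¹ K⁻¹.
ΔS = 2.79 × 12.47 × ln(1150/492) = 29.5 J/K.

ΔS = 29.5 J/K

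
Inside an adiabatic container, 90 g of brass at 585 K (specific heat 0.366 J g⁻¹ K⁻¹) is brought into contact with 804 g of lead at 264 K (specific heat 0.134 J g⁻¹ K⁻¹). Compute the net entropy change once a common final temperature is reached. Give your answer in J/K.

Energy balance: T_f = (m₁c₁T₁ + m₂c₂T₂)/(m₁c₁ + m₂c₂) = 339.16 K.
ΔS₁ = m₁c₁ ln(T_f/T₁) = 32.94 × ln(339.16/585) = -17.96 J/K.
ΔS₂ = m₂c₂ ln(T_f/T₂) = 107.736 × ln(339.16/264) = 26.99 J/K.
ΔS_total = -17.96 + 26.99 = 9.03 J/K.

ΔS_total = 9.03 J/K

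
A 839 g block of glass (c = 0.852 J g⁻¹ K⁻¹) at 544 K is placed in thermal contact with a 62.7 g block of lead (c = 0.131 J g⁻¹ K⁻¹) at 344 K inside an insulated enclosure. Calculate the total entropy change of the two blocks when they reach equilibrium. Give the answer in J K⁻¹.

ΔS_total = 0.738 J/K

Energy balance: T_f = (m₁c₁T₁ + m₂c₂T₂)/(m₁c₁ + m₂c₂) = 541.73 K.
ΔS₁ = m₁c₁ ln(T_f/T₁) = 714.828 × ln(541.73/544) = -2.992 J/K.
ΔS₂ = m₂c₂ ln(T_f/T₂) = 8.2137 × ln(541.73/344) = 3.73 J/K.
ΔS_total = -2.992 + 3.73 = 0.738 J/K.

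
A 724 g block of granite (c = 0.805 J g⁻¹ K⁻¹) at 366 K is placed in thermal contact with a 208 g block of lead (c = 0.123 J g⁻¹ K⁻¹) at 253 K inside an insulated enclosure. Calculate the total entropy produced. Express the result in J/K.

Energy balance: T_f = (m₁c₁T₁ + m₂c₂T₂)/(m₁c₁ + m₂c₂) = 361.25 K.
ΔS₁ = m₁c₁ ln(T_f/T₁) = 582.82 × ln(361.25/366) = -7.616 J/K.
ΔS₂ = m₂c₂ ln(T_f/T₂) = 25.584 × ln(361.25/253) = 9.112 J/K.
ΔS_total = -7.616 + 9.112 = 1.5 J/K.

ΔS_total = 1.5 J/K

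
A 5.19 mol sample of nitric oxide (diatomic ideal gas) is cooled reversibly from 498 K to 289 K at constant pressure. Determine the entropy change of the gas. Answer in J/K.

ΔS = -82.2 J/K

At constant pressure, ΔS = nC_p ln(T₂/T₁) with C_p = 7R/2 = 29.1 J mol⁻¹ K⁻¹.
ΔS = 5.19 × 29.1 × ln(289/498) = -82.2 J/K.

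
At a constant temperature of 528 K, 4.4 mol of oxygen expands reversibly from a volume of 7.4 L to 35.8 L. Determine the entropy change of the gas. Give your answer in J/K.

For an isothermal ideal gas ΔS_gas = nR ln(V₂/V₁) = 4.4 × 8.314 × ln(35.8/7.4) = 57.7 J/K.

ΔS_gas = 57.7 J/K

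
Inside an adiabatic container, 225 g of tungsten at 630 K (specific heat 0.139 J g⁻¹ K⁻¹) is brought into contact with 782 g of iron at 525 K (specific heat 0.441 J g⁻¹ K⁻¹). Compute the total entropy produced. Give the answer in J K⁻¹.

ΔS_total = 0.501 J/K

Energy balance: T_f = (m₁c₁T₁ + m₂c₂T₂)/(m₁c₁ + m₂c₂) = 533.73 K.
ΔS₁ = m₁c₁ ln(T_f/T₁) = 31.275 × ln(533.73/630) = -5.1863 J/K.
ΔS₂ = m₂c₂ ln(T_f/T₂) = 344.862 × ln(533.73/525) = 5.6877 J/K.
ΔS_total = -5.1863 + 5.6877 = 0.501 J/K.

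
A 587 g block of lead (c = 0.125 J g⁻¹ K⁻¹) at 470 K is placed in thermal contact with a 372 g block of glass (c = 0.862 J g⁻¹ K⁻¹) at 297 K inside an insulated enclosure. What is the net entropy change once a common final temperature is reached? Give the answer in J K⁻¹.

Energy balance: T_f = (m₁c₁T₁ + m₂c₂T₂)/(m₁c₁ + m₂c₂) = 329.21 K.
ΔS₁ = m₁c₁ ln(T_f/T₁) = 73.375 × ln(329.21/470) = -26.12 J/K.
ΔS₂ = m₂c₂ ln(T_f/T₂) = 320.664 × ln(329.21/297) = 33.02 J/K.
ΔS_total = -26.12 + 33.02 = 6.9 J/K.

ΔS_total = 6.9 J/K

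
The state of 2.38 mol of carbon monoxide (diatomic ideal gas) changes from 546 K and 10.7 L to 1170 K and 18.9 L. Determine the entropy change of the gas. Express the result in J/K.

Entropy is a state function: ΔS = nC_V ln(T₂/T₁) + nR ln(V₂/V₁), with C_V = 5R/2 = 20.79 J mol⁻¹ K⁻¹ for a diatomic ideal gas.
ΔS = 2.38 × [20.79 × ln(1170/546) + 8.314 × ln(18.9/10.7)] = 49 J/K.

ΔS = 49 J/K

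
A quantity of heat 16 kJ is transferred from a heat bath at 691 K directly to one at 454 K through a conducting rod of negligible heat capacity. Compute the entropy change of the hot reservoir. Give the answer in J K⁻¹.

The hot reservoir loses heat Q, so ΔS_hot = −Q/T_H = −16000/691 = -23.2 J/K.

ΔS_hot = -23.2 J/K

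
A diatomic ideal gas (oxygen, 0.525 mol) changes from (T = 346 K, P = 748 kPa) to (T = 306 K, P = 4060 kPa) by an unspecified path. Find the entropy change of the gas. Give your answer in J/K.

ΔS = nC_p ln(T₂/T₁) − nR ln(P₂/P₁), with C_p = 7R/2 = 29.1 J mol⁻¹ K⁻¹ for a diatomic ideal gas.
ΔS = 0.525 × [29.1 × ln(306/346) − 8.314 × ln(4060/748)] = -9.26 J/K.

ΔS = -9.26 J/K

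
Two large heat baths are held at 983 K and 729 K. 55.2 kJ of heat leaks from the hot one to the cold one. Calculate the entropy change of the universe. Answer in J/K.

ΔS_total = 19.6 J/K

ΔS_hot = −Q/T_H = −55200/983 = -56.15 J/K and ΔS_cold = +Q/T_C = 55200/729 = 75.72 J/K.
ΔS_total = -56.15 + 75.72 = 19.6 J/K, positive as the second law requires.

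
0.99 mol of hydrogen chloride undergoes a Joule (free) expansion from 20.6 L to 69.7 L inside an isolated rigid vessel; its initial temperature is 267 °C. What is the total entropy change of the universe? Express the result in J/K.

ΔS_universe = 10 J/K

No heat is exchanged and no work is done, so the ideal-gas temperature stays constant.
Entropy is a state function; using a reversible isothermal path, ΔS_gas = nR ln(V₂/V₁) = 0.99 × 8.314 × ln(69.7/20.6) = 10 J/K.
The insulated surroundings exchange no heat, so ΔS_surr = 0 and ΔS_universe = ΔS_gas.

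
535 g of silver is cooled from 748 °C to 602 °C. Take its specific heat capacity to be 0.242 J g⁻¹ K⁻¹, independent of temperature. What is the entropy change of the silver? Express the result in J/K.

ΔS = -20 J/K

In kelvin: T₁ = 1021.15 K, T₂ = 875.15 K. ΔS = ∫dQ_rev/T = m c ln(T₂/T₁) = 535 × 0.242 × ln(875.15/1021.15) = -20 J/K.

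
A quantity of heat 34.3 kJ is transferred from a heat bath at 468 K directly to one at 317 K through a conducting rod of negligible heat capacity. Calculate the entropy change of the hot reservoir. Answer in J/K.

ΔS_hot = -73.3 J/K

The hot reservoir loses heat Q, so ΔS_hot = −Q/T_H = −34300/468 = -73.3 J/K.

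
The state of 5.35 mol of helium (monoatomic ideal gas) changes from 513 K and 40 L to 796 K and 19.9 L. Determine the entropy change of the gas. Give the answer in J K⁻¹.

Entropy is a state function: ΔS = nC_V ln(T₂/T₁) + nR ln(V₂/V₁), with C_V = 3R/2 = 12.47 J mol⁻¹ K⁻¹ for a monoatomic ideal gas.
ΔS = 5.35 × [12.47 × ln(796/513) + 8.314 × ln(19.9/40)] = -1.74 J/K.

ΔS = -1.74 J/K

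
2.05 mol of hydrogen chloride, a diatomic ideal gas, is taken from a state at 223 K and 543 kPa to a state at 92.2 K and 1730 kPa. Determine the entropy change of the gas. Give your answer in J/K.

ΔS = nC_p ln(T₂/T₁) − nR ln(P₂/P₁), with C_p = 7R/2 = 29.1 J mol⁻¹ K⁻¹ for a diatomic ideal gas.
ΔS = 2.05 × [29.1 × ln(92.2/223) − 8.314 × ln(1730/543)] = -72.4 J/K.

ΔS = -72.4 J/K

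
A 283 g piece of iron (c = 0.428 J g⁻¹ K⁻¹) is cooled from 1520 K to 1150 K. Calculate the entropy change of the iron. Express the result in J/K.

ΔS = ∫dQ_rev/T = m c ln(T₂/T₁) = 283 × 0.428 × ln(1150/1520) = -33.8 J/K.

ΔS = -33.8 J/K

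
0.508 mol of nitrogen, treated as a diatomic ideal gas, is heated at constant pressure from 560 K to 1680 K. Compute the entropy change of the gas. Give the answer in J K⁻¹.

ΔS = 16.2 J/K

At constant pressure, ΔS = nC_p ln(T₂/T₁) with C_p = 7R/2 = 29.1 J mol⁻¹ K⁻¹.
ΔS = 0.508 × 29.1 × ln(1680/560) = 16.2 J/K.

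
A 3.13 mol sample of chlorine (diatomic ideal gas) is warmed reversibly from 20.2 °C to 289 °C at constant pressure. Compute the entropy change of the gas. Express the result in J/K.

In kelvin: T₁ = 293.35 K, T₂ = 562.15 K. At constant pressure, ΔS = nC_p ln(T₂/T₁) with C_p = 7R/2 = 29.1 J mol⁻¹ K⁻¹.
ΔS = 3.13 × 29.1 × ln(562.15/293.35) = 59.2 J/K.

ΔS = 59.2 J/K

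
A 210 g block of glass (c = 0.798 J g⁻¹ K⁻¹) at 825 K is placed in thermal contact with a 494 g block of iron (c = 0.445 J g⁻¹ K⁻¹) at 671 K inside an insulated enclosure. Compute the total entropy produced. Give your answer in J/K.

Energy balance: T_f = (m₁c₁T₁ + m₂c₂T₂)/(m₁c₁ + m₂c₂) = 737.62 K.
ΔS₁ = m₁c₁ ln(T_f/T₁) = 167.58 × ln(737.62/825) = -18.76 J/K.
ΔS₂ = m₂c₂ ln(T_f/T₂) = 219.83 × ln(737.62/671) = 20.81 J/K.
ΔS_total = -18.76 + 20.81 = 2.05 J/K.

ΔS_total = 2.05 J/K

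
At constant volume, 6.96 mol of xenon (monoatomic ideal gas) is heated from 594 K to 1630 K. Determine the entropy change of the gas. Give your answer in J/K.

ΔS = 87.6 J/K

At constant volume, ΔS = nC_V ln(T₂/T₁) with C_V = 3R/2 = 12.47 J mol⁻¹ K⁻¹.
ΔS = 6.96 × 12.47 × ln(1630/594) = 87.6 J/K.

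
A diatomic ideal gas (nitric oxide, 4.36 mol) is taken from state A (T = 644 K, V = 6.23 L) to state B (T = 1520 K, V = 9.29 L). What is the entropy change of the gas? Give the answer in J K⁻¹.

ΔS = 92.3 J/K

Entropy is a state function: ΔS = nC_V ln(T₂/T₁) + nR ln(V₂/V₁), with C_V = 5R/2 = 20.79 J mol⁻¹ K⁻¹ for a diatomic ideal gas.
ΔS = 4.36 × [20.79 × ln(1520/644) + 8.314 × ln(9.29/6.23)] = 92.3 J/K.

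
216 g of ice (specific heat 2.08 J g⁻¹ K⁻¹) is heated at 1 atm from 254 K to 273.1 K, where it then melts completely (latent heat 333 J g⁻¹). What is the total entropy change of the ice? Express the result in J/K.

ΔS = 296 J/K

Warming step: ΔS₁ = m c ln(T_tr/T_i) = 216 × 2.08 × ln(273.1/254) = 32.57 J/K.
Phase change: ΔS₂ = +mL/T_tr = 216 × 333 / 273.1 = 263.4 J/K.
ΔS_total = (32.57) + (263.4) = 296 J/K.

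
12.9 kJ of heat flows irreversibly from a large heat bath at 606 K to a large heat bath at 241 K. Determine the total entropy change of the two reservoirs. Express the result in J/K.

ΔS_total = 32.2 J/K

ΔS_hot = −Q/T_H = −12900/606 = -21.29 J/K and ΔS_cold = +Q/T_C = 12900/241 = 53.53 J/K.
ΔS_total = -21.29 + 53.53 = 32.2 J/K, positive as the second law requires.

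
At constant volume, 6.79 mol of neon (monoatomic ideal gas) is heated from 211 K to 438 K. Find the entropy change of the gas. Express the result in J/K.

At constant volume, ΔS = nC_V ln(T₂/T₁) with C_V = 3R/2 = 12.47 J mol⁻¹ K⁻¹.
ΔS = 6.79 × 12.47 × ln(438/211) = 61.8 J/K.

ΔS = 61.8 J/K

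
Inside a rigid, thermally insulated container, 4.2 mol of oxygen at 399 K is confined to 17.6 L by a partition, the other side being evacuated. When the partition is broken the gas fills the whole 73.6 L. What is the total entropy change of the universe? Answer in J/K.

ΔS_universe = 50 J/K

For an ideal gas in free expansion Q = 0 and W = 0, so T is unchanged.
Entropy is a state function; using a reversible isothermal path, ΔS_gas = nR ln(V₂/V₁) = 4.2 × 8.314 × ln(73.6/17.6) = 50 J/K.
The insulated surroundings exchange no heat, so ΔS_surr = 0 and ΔS_universe = ΔS_gas.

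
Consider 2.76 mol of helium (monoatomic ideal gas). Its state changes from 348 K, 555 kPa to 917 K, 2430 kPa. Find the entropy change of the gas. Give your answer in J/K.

ΔS = 21.7 J/K

ΔS = nC_p ln(T₂/T₁) − nR ln(P₂/P₁), with C_p = 5R/2 = 20.79 J mol⁻¹ K⁻¹ for a monoatomic ideal gas.
ΔS = 2.76 × [20.79 × ln(917/348) − 8.314 × ln(2430/555)] = 21.7 J/K.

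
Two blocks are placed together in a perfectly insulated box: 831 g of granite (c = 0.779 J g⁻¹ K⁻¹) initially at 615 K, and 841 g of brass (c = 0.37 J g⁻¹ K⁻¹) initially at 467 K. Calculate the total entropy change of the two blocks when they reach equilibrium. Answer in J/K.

Energy balance: T_f = (m₁c₁T₁ + m₂c₂T₂)/(m₁c₁ + m₂c₂) = 566.95 K.
ΔS₁ = m₁c₁ ln(T_f/T₁) = 647.349 × ln(566.95/615) = -52.66 J/K.
ΔS₂ = m₂c₂ ln(T_f/T₂) = 311.17 × ln(566.95/467) = 60.35 J/K.
ΔS_total = -52.66 + 60.35 = 7.69 J/K.

ΔS_total = 7.69 J/K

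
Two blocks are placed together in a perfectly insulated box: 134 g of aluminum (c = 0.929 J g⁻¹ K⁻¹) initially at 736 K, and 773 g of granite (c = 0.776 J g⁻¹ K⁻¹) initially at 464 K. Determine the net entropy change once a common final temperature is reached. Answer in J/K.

Energy balance: T_f = (m₁c₁T₁ + m₂c₂T₂)/(m₁c₁ + m₂c₂) = 510.75 K.
ΔS₁ = m₁c₁ ln(T_f/T₁) = 124.486 × ln(510.75/736) = -45.48 J/K.
ΔS₂ = m₂c₂ ln(T_f/T₂) = 599.848 × ln(510.75/464) = 57.58 J/K.
ΔS_total = -45.48 + 57.58 = 12.1 J/K.

ΔS_total = 12.1 J/K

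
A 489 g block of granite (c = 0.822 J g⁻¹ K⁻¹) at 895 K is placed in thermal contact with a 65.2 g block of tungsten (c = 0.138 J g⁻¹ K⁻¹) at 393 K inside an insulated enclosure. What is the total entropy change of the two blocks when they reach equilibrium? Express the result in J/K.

ΔS_total = 2.33 J/K

Energy balance: T_f = (m₁c₁T₁ + m₂c₂T₂)/(m₁c₁ + m₂c₂) = 884.01 K.
ΔS₁ = m₁c₁ ln(T_f/T₁) = 401.958 × ln(884.01/895) = -4.967 J/K.
ΔS₂ = m₂c₂ ln(T_f/T₂) = 8.9976 × ln(884.01/393) = 7.294 J/K.
ΔS_total = -4.967 + 7.294 = 2.33 J/K.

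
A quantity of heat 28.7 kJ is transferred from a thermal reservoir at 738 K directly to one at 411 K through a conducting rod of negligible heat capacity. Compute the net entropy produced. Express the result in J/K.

ΔS_hot = −Q/T_H = −28700/738 = -38.89 J/K and ΔS_cold = +Q/T_C = 28700/411 = 69.83 J/K.
ΔS_total = -38.89 + 69.83 = 30.9 J/K, positive as the second law requires.

ΔS_total = 30.9 J/K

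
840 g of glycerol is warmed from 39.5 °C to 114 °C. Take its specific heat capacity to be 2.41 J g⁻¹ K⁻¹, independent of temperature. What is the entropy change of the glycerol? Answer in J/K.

In kelvin: T₁ = 312.65 K, T₂ = 387.15 K. ΔS = ∫dQ_rev/T = m c ln(T₂/T₁) = 840 × 2.41 × ln(387.15/312.65) = 433 J/K.

ΔS = 433 J/K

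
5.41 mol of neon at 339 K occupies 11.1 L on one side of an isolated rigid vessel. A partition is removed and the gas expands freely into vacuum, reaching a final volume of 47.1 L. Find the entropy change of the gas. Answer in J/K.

For an ideal gas in free expansion Q = 0 and W = 0, so T is unchanged.
Entropy is a state function; using a reversible isothermal path, ΔS_gas = nR ln(V₂/V₁) = 5.41 × 8.314 × ln(47.1/11.1) = 65 J/K.

ΔS_gas = 65 J/K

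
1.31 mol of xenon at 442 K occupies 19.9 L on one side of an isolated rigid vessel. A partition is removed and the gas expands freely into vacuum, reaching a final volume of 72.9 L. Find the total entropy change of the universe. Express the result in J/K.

For an ideal gas in free expansion Q = 0 and W = 0, so T is unchanged.
Entropy is a state function; using a reversible isothermal path, ΔS_gas = nR ln(V₂/V₁) = 1.31 × 8.314 × ln(72.9/19.9) = 14.1 J/K.
The insulated surroundings exchange no heat, so ΔS_surr = 0 and ΔS_universe = ΔS_gas.

ΔS_universe = 14.1 J/K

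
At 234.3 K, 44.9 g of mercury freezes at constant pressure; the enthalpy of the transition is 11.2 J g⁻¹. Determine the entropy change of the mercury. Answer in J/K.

Heat released by the substance: Q = −mL = −44.9 × 11.2 = −502.88 J.
At constant T, ΔS = Q_rev/T = −502.88 / 234.3 = -2.15 J/K.

ΔS = -2.15 J/K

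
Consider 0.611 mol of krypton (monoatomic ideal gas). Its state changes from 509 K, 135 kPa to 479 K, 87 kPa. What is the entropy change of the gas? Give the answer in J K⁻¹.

ΔS = nC_p ln(T₂/T₁) − nR ln(P₂/P₁), with C_p = 5R/2 = 20.79 J mol⁻¹ K⁻¹ for a monoatomic ideal gas.
ΔS = 0.611 × [20.79 × ln(479/509) − 8.314 × ln(87/135)] = 1.46 J/K.

ΔS = 1.46 J/K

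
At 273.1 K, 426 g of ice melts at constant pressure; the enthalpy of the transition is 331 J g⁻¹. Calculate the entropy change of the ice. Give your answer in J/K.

Heat absorbed by the substance: Q = mL = 426 × 331 = 141006 J.
At constant T, ΔS = Q_rev/T = 141006 / 273.1 = 516 J/K.

ΔS = 516 J/K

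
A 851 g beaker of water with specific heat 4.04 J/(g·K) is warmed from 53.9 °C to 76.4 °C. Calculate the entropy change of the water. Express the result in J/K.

ΔS = 229 J/K

In kelvin: T₁ = 327.05 K, T₂ = 349.55 K. ΔS = ∫dQ_rev/T = m c ln(T₂/T₁) = 851 × 4.04 × ln(349.55/327.05) = 229 J/K.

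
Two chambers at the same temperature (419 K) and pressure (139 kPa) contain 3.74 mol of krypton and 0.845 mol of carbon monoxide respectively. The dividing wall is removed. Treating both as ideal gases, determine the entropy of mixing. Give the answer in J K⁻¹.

ΔS_mix = 18.2 J/K

Mole fractions: x_A = 3.74/4.58 = 0.816, x_B = 0.184.
ΔS_mix = −R(n_A ln x_A + n_B ln x_B) = −8.314 × (3.74 ln 0.816 + 0.845 ln 0.184) = 18.2 J/K.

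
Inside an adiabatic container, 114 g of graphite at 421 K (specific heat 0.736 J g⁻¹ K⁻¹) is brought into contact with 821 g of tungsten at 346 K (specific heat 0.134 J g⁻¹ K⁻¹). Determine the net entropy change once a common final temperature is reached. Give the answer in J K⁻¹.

Energy balance: T_f = (m₁c₁T₁ + m₂c₂T₂)/(m₁c₁ + m₂c₂) = 378.45 K.
ΔS₁ = m₁c₁ ln(T_f/T₁) = 83.904 × ln(378.45/421) = -8.9397 J/K.
ΔS₂ = m₂c₂ ln(T_f/T₂) = 110.014 × ln(378.45/346) = 9.8625 J/K.
ΔS_total = -8.9397 + 9.8625 = 0.923 J/K.

ΔS_total = 0.923 J/K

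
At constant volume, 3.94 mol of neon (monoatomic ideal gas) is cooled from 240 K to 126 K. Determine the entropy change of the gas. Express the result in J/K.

At constant volume, ΔS = nC_V ln(T₂/T₁) with C_V = 3R/2 = 12.47 J mol⁻¹ K⁻¹.
ΔS = 3.94 × 12.47 × ln(126/240) = -31.7 J/K.

ΔS = -31.7 J/K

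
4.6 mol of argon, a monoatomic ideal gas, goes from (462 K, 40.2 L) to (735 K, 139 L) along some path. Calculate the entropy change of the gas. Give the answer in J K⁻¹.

ΔS = 74.1 J/K

Entropy is a state function: ΔS = nC_V ln(T₂/T₁) + nR ln(V₂/V₁), with C_V = 3R/2 = 12.47 J mol⁻¹ K⁻¹ for a monoatomic ideal gas.
ΔS = 4.6 × [12.47 × ln(735/462) + 8.314 × ln(139/40.2)] = 74.1 J/K.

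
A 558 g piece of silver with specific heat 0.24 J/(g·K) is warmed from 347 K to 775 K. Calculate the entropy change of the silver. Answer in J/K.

ΔS = 108 J/K

ΔS = ∫dQ_rev/T = m c ln(T₂/T₁) = 558 × 0.24 × ln(775/347) = 108 J/K.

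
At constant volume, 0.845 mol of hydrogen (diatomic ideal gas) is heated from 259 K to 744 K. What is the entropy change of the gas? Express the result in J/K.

ΔS = 18.5 J/K

At constant volume, ΔS = nC_V ln(T₂/T₁) with C_V = 5R/2 = 20.79 J mol⁻¹ K⁻¹.
ΔS = 0.845 × 20.79 × ln(744/259) = 18.5 J/K.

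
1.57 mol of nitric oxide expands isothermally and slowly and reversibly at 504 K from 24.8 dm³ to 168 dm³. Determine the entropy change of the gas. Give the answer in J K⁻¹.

ΔS_gas = 25 J/K

For an isothermal ideal gas ΔS_gas = nR ln(V₂/V₁) = 1.57 × 8.314 × ln(168/24.8) = 25 J/K.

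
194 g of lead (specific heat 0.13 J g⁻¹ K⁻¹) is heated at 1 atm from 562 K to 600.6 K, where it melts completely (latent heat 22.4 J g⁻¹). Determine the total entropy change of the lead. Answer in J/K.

Warming step: ΔS₁ = m c ln(T_tr/T_i) = 194 × 0.13 × ln(600.6/562) = 1.675 J/K.
Phase change: ΔS₂ = +mL/T_tr = 194 × 22.4 / 600.6 = 7.235 J/K.
ΔS_total = (1.675) + (7.235) = 8.91 J/K.

ΔS = 8.91 J/K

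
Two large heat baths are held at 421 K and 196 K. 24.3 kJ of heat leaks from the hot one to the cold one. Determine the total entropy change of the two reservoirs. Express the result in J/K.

ΔS_hot = −Q/T_H = −24300/421 = -57.72 J/K and ΔS_cold = +Q/T_C = 24300/196 = 124 J/K.
ΔS_total = -57.72 + 124 = 66.3 J/K, positive as the second law requires.

ΔS_total = 66.3 J/K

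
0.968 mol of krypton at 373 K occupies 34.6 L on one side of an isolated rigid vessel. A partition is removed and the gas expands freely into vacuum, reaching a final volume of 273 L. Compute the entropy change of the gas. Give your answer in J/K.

ΔS_gas = 16.6 J/K

For an ideal gas in free expansion Q = 0 and W = 0, so T is unchanged.
Entropy is a state function; using a reversible isothermal path, ΔS_gas = nR ln(V₂/V₁) = 0.968 × 8.314 × ln(273/34.6) = 16.6 J/K.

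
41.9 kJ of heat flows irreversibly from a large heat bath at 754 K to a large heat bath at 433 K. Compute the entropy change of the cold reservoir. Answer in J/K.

The cold reservoir gains heat Q, so ΔS_cold = +Q/T_C = 41900/433 = 96.8 J/K.

ΔS_cold = 96.8 J/K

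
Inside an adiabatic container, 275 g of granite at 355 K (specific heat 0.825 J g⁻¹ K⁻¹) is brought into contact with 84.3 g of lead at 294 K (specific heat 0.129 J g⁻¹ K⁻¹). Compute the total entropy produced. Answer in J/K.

ΔS_total = 0.174 J/K

Energy balance: T_f = (m₁c₁T₁ + m₂c₂T₂)/(m₁c₁ + m₂c₂) = 352.21 K.
ΔS₁ = m₁c₁ ln(T_f/T₁) = 226.875 × ln(352.21/355) = -1.79 J/K.
ΔS₂ = m₂c₂ ln(T_f/T₂) = 10.8747 × ln(352.21/294) = 1.964 J/K.
ΔS_total = -1.79 + 1.964 = 0.174 J/K.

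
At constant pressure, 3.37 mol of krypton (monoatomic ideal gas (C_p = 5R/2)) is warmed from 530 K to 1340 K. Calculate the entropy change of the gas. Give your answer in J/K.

At constant pressure, ΔS = nC_p ln(T₂/T₁) with C_p = 5R/2 = 20.79 J mol⁻¹ K⁻¹.
ΔS = 3.37 × 20.79 × ln(1340/530) = 65 J/K.

ΔS = 65 J/K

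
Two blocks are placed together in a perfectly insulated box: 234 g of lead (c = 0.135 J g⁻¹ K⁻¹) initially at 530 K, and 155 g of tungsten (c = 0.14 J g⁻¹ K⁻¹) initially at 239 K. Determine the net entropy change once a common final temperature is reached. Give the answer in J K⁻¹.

Energy balance: T_f = (m₁c₁T₁ + m₂c₂T₂)/(m₁c₁ + m₂c₂) = 411.5 K.
ΔS₁ = m₁c₁ ln(T_f/T₁) = 31.59 × ln(411.5/530) = -7.994 J/K.
ΔS₂ = m₂c₂ ln(T_f/T₂) = 21.7 × ln(411.5/239) = 11.79 J/K.
ΔS_total = -7.994 + 11.79 = 3.8 J/K.

ΔS_total = 3.8 J/K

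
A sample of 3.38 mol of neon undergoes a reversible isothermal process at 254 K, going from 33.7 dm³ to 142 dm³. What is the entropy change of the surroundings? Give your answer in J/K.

ΔS_surr = -40.4 J/K

For an isothermal ideal gas ΔS_gas = nR ln(V₂/V₁) = 3.38 × 8.314 × ln(142/33.7) = 40.4 J/K.
The process is reversible, so ΔS_surr = −ΔS_gas = -40.4 J/K and ΔS_universe = 0.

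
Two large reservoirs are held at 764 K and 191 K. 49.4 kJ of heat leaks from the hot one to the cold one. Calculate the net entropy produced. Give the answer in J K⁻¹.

ΔS_hot = −Q/T_H = −49400/764 = -64.66 J/K and ΔS_cold = +Q/T_C = 49400/191 = 258.6 J/K.
ΔS_total = -64.66 + 258.6 = 194 J/K, positive as the second law requires.

ΔS_total = 194 J/K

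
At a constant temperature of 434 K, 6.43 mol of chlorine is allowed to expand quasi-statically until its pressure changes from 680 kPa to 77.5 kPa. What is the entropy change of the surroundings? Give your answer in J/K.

ΔS_surr = -116 J/K

For an isothermal ideal gas ΔS_gas = nR ln(P₁/P₂) = 6.43 × 8.314 × ln(680/77.5) = 116 J/K.
The process is reversible, so ΔS_surr = −ΔS_gas = -116 J/K and ΔS_universe = 0.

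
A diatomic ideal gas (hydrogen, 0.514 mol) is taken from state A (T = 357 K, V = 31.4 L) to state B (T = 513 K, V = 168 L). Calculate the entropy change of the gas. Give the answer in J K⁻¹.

ΔS = 11 J/K

Entropy is a state function: ΔS = nC_V ln(T₂/T₁) + nR ln(V₂/V₁), with C_V = 5R/2 = 20.79 J mol⁻¹ K⁻¹ for a diatomic ideal gas.
ΔS = 0.514 × [20.79 × ln(513/357) + 8.314 × ln(168/31.4)] = 11 J/K.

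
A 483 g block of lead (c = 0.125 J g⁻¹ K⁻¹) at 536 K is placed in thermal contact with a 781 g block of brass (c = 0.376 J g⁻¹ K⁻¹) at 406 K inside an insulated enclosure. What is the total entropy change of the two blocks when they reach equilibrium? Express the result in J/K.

Energy balance: T_f = (m₁c₁T₁ + m₂c₂T₂)/(m₁c₁ + m₂c₂) = 428.17 K.
ΔS₁ = m₁c₁ ln(T_f/T₁) = 60.375 × ln(428.17/536) = -13.56 J/K.
ΔS₂ = m₂c₂ ln(T_f/T₂) = 293.656 × ln(428.17/406) = 15.61 J/K.
ΔS_total = -13.56 + 15.61 = 2.05 J/K.

ΔS_total = 2.05 J/K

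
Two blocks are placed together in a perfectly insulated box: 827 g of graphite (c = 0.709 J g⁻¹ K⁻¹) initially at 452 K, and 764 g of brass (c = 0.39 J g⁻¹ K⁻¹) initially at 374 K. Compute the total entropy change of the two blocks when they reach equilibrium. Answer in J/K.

ΔS_total = 3.47 J/K

Energy balance: T_f = (m₁c₁T₁ + m₂c₂T₂)/(m₁c₁ + m₂c₂) = 425.72 K.
ΔS₁ = m₁c₁ ln(T_f/T₁) = 586.343 × ln(425.72/452) = -35.12 J/K.
ΔS₂ = m₂c₂ ln(T_f/T₂) = 297.96 × ln(425.72/374) = 38.59 J/K.
ΔS_total = -35.12 + 38.59 = 3.47 J/K.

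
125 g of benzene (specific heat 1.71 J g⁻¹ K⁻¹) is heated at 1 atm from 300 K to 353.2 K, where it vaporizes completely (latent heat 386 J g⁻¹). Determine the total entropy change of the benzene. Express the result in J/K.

ΔS = 172 J/K

Warming step: ΔS₁ = m c ln(T_tr/T_i) = 125 × 1.71 × ln(353.2/300) = 34.9 J/K.
Phase change: ΔS₂ = +mL/T_tr = 125 × 386 / 353.2 = 136.6 J/K.
ΔS_total = (34.9) + (136.6) = 172 J/K.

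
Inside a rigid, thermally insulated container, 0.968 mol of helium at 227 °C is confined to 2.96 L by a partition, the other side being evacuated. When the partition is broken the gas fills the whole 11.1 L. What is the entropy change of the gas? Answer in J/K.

No heat is exchanged and no work is done, so the ideal-gas temperature stays constant.
Entropy is a state function; using a reversible isothermal path, ΔS_gas = nR ln(V₂/V₁) = 0.968 × 8.314 × ln(11.1/2.96) = 10.6 J/K.

ΔS_gas = 10.6 J/K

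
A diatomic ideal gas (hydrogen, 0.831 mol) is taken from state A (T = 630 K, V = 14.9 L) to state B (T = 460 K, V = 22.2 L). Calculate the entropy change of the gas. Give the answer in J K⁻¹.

ΔS = -2.68 J/K

Entropy is a state function: ΔS = nC_V ln(T₂/T₁) + nR ln(V₂/V₁), with C_V = 5R/2 = 20.79 J mol⁻¹ K⁻¹ for a diatomic ideal gas.
ΔS = 0.831 × [20.79 × ln(460/630) + 8.314 × ln(22.2/14.9)] = -2.68 J/K.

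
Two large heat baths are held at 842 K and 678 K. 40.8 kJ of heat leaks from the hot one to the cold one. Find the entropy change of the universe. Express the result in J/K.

ΔS_total = 11.7 J/K

ΔS_hot = −Q/T_H = −40800/842 = -48.46 J/K and ΔS_cold = +Q/T_C = 40800/678 = 60.18 J/K.
ΔS_total = -48.46 + 60.18 = 11.7 J/K, positive as the second law requires.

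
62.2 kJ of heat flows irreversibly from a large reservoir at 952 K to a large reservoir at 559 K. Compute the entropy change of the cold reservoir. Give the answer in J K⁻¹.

The cold reservoir gains heat Q, so ΔS_cold = +Q/T_C = 62200/559 = 111 J/K.

ΔS_cold = 111 J/K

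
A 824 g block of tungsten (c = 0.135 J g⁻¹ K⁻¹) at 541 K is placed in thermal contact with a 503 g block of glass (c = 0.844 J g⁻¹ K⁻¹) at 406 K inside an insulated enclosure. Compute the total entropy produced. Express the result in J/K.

ΔS_total = 3.83 J/K

Energy balance: T_f = (m₁c₁T₁ + m₂c₂T₂)/(m₁c₁ + m₂c₂) = 434.03 K.
ΔS₁ = m₁c₁ ln(T_f/T₁) = 111.24 × ln(434.03/541) = -24.51 J/K.
ΔS₂ = m₂c₂ ln(T_f/T₂) = 424.532 × ln(434.03/406) = 28.34 J/K.
ΔS_total = -24.51 + 28.34 = 3.83 J/K.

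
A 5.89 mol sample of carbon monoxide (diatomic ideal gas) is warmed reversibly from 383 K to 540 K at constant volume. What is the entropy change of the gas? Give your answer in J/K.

At constant volume, ΔS = nC_V ln(T₂/T₁) with C_V = 5R/2 = 20.79 J mol⁻¹ K⁻¹.
ΔS = 5.89 × 20.79 × ln(540/383) = 42.1 J/K.

ΔS = 42.1 J/K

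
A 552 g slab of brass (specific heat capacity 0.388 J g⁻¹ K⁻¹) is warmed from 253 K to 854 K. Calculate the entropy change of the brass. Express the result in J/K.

ΔS = ∫dQ_rev/T = m c ln(T₂/T₁) = 552 × 0.388 × ln(854/253) = 261 J/K.

ΔS = 261 J/K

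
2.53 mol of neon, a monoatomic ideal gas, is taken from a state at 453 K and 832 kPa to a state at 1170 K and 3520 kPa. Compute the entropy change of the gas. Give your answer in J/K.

ΔS = nC_p ln(T₂/T₁) − nR ln(P₂/P₁), with C_p = 5R/2 = 20.79 J mol⁻¹ K⁻¹ for a monoatomic ideal gas.
ΔS = 2.53 × [20.79 × ln(1170/453) − 8.314 × ln(3520/832)] = 19.6 J/K.

ΔS = 19.6 J/K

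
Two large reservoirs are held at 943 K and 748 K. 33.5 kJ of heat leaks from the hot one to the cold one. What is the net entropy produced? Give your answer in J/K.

ΔS_total = 9.26 J/K

ΔS_hot = −Q/T_H = −33500/943 = -35.525 J/K and ΔS_cold = +Q/T_C = 33500/748 = 44.786 J/K.
ΔS_total = -35.525 + 44.786 = 9.26 J/K, positive as the second law requires.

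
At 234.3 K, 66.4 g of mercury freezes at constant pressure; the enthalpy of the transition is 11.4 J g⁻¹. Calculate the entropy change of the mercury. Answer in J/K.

ΔS = -3.23 J/K

Heat released by the substance: Q = −mL = −66.4 × 11.4 = −756.96 J.
At constant T, ΔS = Q_rev/T = −756.96 / 234.3 = -3.23 J/K.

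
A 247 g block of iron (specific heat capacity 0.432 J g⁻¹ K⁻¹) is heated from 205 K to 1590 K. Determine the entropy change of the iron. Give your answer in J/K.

ΔS = ∫dQ_rev/T = m c ln(T₂/T₁) = 247 × 0.432 × ln(1590/205) = 219 J/K.

ΔS = 219 J/K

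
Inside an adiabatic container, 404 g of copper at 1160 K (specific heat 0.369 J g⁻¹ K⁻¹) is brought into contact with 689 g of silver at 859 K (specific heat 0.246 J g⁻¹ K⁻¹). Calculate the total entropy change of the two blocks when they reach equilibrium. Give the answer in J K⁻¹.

Energy balance: T_f = (m₁c₁T₁ + m₂c₂T₂)/(m₁c₁ + m₂c₂) = 999.85 K.
ΔS₁ = m₁c₁ ln(T_f/T₁) = 149.076 × ln(999.85/1160) = -22.15 J/K.
ΔS₂ = m₂c₂ ln(T_f/T₂) = 169.494 × ln(999.85/859) = 25.74 J/K.
ΔS_total = -22.15 + 25.74 = 3.59 J/K.

ΔS_total = 3.59 J/K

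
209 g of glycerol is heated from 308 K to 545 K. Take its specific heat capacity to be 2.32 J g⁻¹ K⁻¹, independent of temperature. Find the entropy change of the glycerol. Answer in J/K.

ΔS = 277 J/K

ΔS = ∫dQ_rev/T = m c ln(T₂/T₁) = 209 × 2.32 × ln(545/308) = 277 J/K.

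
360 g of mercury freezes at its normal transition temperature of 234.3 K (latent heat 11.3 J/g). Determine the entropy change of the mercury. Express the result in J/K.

ΔS = -17.4 J/K

Heat released by the substance: Q = −mL = −360 × 11.3 = −4068 J.
At constant T, ΔS = Q_rev/T = −4068 / 234.3 = -17.4 J/K.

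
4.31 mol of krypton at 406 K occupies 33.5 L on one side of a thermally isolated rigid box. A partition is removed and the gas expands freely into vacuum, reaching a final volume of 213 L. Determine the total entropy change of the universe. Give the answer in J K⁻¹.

ΔS_universe = 66.3 J/K

No heat is exchanged and no work is done, so the ideal-gas temperature stays constant.
Entropy is a state function; using a reversible isothermal path, ΔS_gas = nR ln(V₂/V₁) = 4.31 × 8.314 × ln(213/33.5) = 66.3 J/K.
The insulated surroundings exchange no heat, so ΔS_surr = 0 and ΔS_universe = ΔS_gas.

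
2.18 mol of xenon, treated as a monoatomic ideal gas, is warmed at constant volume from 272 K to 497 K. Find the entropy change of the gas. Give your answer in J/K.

At constant volume, ΔS = nC_V ln(T₂/T₁) with C_V = 3R/2 = 12.47 J mol⁻¹ K⁻¹.
ΔS = 2.18 × 12.47 × ln(497/272) = 16.4 J/K.

ΔS = 16.4 J/K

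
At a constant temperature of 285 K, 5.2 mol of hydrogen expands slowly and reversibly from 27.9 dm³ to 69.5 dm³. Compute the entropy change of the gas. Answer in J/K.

For an isothermal ideal gas ΔS_gas = nR ln(V₂/V₁) = 5.2 × 8.314 × ln(69.5/27.9) = 39.5 J/K.

ΔS_gas = 39.5 J/K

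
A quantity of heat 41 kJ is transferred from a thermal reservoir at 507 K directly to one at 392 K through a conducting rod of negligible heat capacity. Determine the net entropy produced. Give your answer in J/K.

ΔS_hot = −Q/T_H = −41000/507 = -80.87 J/K and ΔS_cold = +Q/T_C = 41000/392 = 104.6 J/K.
ΔS_total = -80.87 + 104.6 = 23.7 J/K, positive as the second law requires.

ΔS_total = 23.7 J/K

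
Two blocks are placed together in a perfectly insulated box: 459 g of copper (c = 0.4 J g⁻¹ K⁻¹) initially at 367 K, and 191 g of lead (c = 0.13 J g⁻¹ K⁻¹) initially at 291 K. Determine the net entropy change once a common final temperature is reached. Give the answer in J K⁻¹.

Energy balance: T_f = (m₁c₁T₁ + m₂c₂T₂)/(m₁c₁ + m₂c₂) = 357.95 K.
ΔS₁ = m₁c₁ ln(T_f/T₁) = 183.6 × ln(357.95/367) = -4.586 J/K.
ΔS₂ = m₂c₂ ln(T_f/T₂) = 24.83 × ln(357.95/291) = 5.141 J/K.
ΔS_total = -4.586 + 5.141 = 0.555 J/K.

ΔS_total = 0.555 J/K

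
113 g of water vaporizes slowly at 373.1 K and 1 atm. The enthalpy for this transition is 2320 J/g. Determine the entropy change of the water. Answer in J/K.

Heat absorbed by the substance: Q = mL = 113 × 2320 = 262160 J.
At constant T, ΔS = Q_rev/T = 262160 / 373.1 = 703 J/K.

ΔS = 703 J/K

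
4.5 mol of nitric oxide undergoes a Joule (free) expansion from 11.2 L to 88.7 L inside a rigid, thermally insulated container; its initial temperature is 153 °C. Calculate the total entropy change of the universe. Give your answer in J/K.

ΔS_universe = 77.4 J/K

For an ideal gas in free expansion Q = 0 and W = 0, so T is unchanged.
Entropy is a state function; using a reversible isothermal path, ΔS_gas = nR ln(V₂/V₁) = 4.5 × 8.314 × ln(88.7/11.2) = 77.4 J/K.
The insulated surroundings exchange no heat, so ΔS_surr = 0 and ΔS_universe = ΔS_gas.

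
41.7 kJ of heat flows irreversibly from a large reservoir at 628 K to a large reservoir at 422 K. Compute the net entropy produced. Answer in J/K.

ΔS_hot = −Q/T_H = −41700/628 = -66.4 J/K and ΔS_cold = +Q/T_C = 41700/422 = 98.82 J/K.
ΔS_total = -66.4 + 98.82 = 32.4 J/K, positive as the second law requires.

ΔS_total = 32.4 J/K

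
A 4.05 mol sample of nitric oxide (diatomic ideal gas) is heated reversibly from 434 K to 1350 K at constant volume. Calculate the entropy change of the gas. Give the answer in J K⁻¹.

At constant volume, ΔS = nC_V ln(T₂/T₁) with C_V = 5R/2 = 20.79 J mol⁻¹ K⁻¹.
ΔS = 4.05 × 20.79 × ln(1350/434) = 95.5 J/K.

ΔS = 95.5 J/K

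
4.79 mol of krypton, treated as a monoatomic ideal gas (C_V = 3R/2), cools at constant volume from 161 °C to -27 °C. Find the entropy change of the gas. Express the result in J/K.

ΔS = -33.9 J/K

In kelvin: T₁ = 434.15 K, T₂ = 246.15 K. At constant volume, ΔS = nC_V ln(T₂/T₁) with C_V = 3R/2 = 12.47 J mol⁻¹ K⁻¹.
ΔS = 4.79 × 12.47 × ln(246.15/434.15) = -33.9 J/K.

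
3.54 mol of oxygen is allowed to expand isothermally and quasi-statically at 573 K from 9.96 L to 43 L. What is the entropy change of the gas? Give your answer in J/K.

ΔS_gas = 43 J/K

For an isothermal ideal gas ΔS_gas = nR ln(V₂/V₁) = 3.54 × 8.314 × ln(43/9.96) = 43 J/K.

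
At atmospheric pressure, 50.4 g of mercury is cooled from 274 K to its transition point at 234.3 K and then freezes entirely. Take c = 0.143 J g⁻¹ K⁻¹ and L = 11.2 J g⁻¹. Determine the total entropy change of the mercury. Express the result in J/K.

Cooling step: ΔS₁ = m c ln(T_tr/T_i) = 50.4 × 0.143 × ln(234.3/274) = -1.128 J/K.
Phase change: ΔS₂ = −mL/T_tr = −50.4 × 11.2 / 234.3 = -2.409 J/K.
ΔS_total = (-1.128) + (-2.409) = -3.54 J/K.

ΔS = -3.54 J/K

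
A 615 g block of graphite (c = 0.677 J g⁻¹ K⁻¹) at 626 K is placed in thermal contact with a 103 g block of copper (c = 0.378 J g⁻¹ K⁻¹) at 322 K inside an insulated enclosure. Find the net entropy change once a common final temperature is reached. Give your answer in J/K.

Energy balance: T_f = (m₁c₁T₁ + m₂c₂T₂)/(m₁c₁ + m₂c₂) = 600 K.
ΔS₁ = m₁c₁ ln(T_f/T₁) = 416.355 × ln(600/626) = -17.66 J/K.
ΔS₂ = m₂c₂ ln(T_f/T₂) = 38.934 × ln(600/322) = 24.23 J/K.
ΔS_total = -17.66 + 24.23 = 6.57 J/K.

ΔS_total = 6.57 J/K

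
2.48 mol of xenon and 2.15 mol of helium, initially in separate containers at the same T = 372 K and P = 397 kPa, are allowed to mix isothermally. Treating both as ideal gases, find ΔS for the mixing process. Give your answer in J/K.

ΔS_mix = 26.6 J/K

Mole fractions: x_A = 2.48/4.63 = 0.536, x_B = 0.464.
ΔS_mix = −R(n_A ln x_A + n_B ln x_B) = −8.314 × (2.48 ln 0.536 + 2.15 ln 0.464) = 26.6 J/K.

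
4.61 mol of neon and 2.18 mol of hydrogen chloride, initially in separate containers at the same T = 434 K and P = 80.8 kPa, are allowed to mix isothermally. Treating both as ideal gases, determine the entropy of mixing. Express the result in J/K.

ΔS_mix = 35.4 J/K

Mole fractions: x_A = 4.61/6.79 = 0.679, x_B = 0.321.
ΔS_mix = −R(n_A ln x_A + n_B ln x_B) = −8.314 × (4.61 ln 0.679 + 2.18 ln 0.321) = 35.4 J/K.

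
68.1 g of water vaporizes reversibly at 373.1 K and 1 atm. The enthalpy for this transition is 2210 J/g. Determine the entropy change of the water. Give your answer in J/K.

Heat absorbed by the substance: Q = mL = 68.1 × 2210 = 150501 J.
At constant T, ΔS = Q_rev/T = 150501 / 373.1 = 403 J/K.

ΔS = 403 J/K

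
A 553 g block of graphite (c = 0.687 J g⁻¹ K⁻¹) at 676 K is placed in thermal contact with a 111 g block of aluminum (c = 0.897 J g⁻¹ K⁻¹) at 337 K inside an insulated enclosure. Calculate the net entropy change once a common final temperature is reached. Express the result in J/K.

ΔS_total = 16.6 J/K

Energy balance: T_f = (m₁c₁T₁ + m₂c₂T₂)/(m₁c₁ + m₂c₂) = 605.6 K.
ΔS₁ = m₁c₁ ln(T_f/T₁) = 379.911 × ln(605.6/676) = -41.78 J/K.
ΔS₂ = m₂c₂ ln(T_f/T₂) = 99.567 × ln(605.6/337) = 58.36 J/K.
ΔS_total = -41.78 + 58.36 = 16.6 J/K.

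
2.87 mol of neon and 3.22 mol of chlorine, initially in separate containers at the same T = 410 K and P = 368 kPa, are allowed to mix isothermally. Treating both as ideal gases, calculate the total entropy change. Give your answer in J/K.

Mole fractions: x_A = 2.87/6.09 = 0.471, x_B = 0.529.
ΔS_mix = −R(n_A ln x_A + n_B ln x_B) = −8.314 × (2.87 ln 0.471 + 3.22 ln 0.529) = 35 J/K.

ΔS_mix = 35 J/K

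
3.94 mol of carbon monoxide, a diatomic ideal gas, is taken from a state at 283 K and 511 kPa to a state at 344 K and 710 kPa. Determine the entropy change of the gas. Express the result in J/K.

ΔS = 11.6 J/K

ΔS = nC_p ln(T₂/T₁) − nR ln(P₂/P₁), with C_p = 7R/2 = 29.1 J mol⁻¹ K⁻¹ for a diatomic ideal gas.
ΔS = 3.94 × [29.1 × ln(344/283) − 8.314 × ln(710/511)] = 11.6 J/K.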